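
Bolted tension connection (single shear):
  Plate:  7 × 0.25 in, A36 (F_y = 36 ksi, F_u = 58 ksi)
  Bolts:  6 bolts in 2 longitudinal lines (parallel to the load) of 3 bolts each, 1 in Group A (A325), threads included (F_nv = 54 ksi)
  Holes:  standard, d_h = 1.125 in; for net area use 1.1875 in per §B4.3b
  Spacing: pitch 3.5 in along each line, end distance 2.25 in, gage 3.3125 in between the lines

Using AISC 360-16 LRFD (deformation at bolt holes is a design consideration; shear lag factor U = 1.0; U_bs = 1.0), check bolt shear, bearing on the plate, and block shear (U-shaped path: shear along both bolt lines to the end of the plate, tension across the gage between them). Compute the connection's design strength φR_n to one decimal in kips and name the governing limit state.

Bolt shear: A_b = π(1)²/4 = 0.7854 in². φR_n = 0.75 × 54 × 0.7854 × 6 × 1 = 190.9 kips.
Bearing (0.25 in plate, F_u = 58 ksi): end bolts L_c = 2.25 − 1.125/2 = 1.6875, R_n = min(1.2×1.6875×0.25×58, 2.4×1×0.25×58) = 29.363 kips/bolt; interior L_c = 3.5 − 1.125 = 2.375, R_n = 34.8 kips/bolt. φR_n = 0.75 × (2×29.363 + 4×34.8) = 148.4 kips.
Block shear: shear path 2×[2.25+2×3.5] = 2×9.25 in, A_gv = 4.625, A_nv = 2×(9.25 − 2.5×1.1875)×0.25 = 3.1406 in²; tension across gage: (3.3125 − 1×1.1875)×0.25 = 0.53125 in². R_n = min(0.6×58×3.1406, 0.6×36×4.625) + 1.0×58×0.53125 = min(109.29, 99.9) + 30.813 = 130.71 kips. φR_n = 0.75 × 130.71 = 98.0 kips.
Governing: min(190.9, 148.4, 98.0) = 98.0 kips → block shear.

98.0 kips (block shear governs)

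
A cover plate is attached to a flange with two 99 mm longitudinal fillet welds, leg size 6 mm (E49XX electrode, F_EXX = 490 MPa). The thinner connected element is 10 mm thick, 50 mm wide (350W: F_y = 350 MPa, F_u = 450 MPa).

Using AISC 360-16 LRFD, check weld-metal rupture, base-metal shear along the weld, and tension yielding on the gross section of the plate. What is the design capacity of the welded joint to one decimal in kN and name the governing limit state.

157.5 kN (gross-section yield governs)

Weld metal: throat = 0.707×6 = 4.242 mm, L = 2×99 = 198 mm. φR_n = 0.75 × 0.6 × 490 × 4.242 × 198 = 185.2 kN.
Base metal shear (10 mm plate): yield φR_n = 1.0×0.6×350×10×198 = 415.8 kN; rupture φR_n = 0.75×0.6×450×10×198 = 401.0 kN; take 401.0 kN (rupture).
Tension yield (gross): A_g = 50×10 = 500 mm². φR_n = 0.90 × 350 × 500 = 157.5 kN.
Governing: min(185.2, 401.0, 157.5) = 157.5 kN → gross-section yield.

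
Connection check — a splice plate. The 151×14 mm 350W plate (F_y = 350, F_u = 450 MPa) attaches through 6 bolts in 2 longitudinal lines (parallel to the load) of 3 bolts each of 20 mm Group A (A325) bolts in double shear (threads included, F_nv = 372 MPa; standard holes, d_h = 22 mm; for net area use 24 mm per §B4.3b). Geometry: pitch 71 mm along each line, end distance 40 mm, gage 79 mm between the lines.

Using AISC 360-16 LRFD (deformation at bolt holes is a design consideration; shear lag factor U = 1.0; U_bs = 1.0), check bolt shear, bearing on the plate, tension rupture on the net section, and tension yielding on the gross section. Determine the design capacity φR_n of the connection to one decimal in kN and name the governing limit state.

486.7 kN (net-section rupture governs)

Bolt shear: A_b = π(20)²/4 = 314.16 mm². φR_n = 0.75 × 372 × 314.16 × 6 × 2 = 1051.8 kN.
Bearing (14 mm plate, F_u = 450 MPa): end bolts L_c = 40 − 22/2 = 29, R_n = min(1.2×29×14×450, 2.4×20×14×450) = 219.24 kN/bolt; interior L_c = 71 − 22 = 49, R_n = 302.4 kN/bolt. φR_n = 0.75 × (2×219.24 + 4×302.4) = 1236.1 kN.
Tension rupture (net): A_n = (151 − 2×24)×14 = 1442 mm² (U = 1.0, A_e = A_n). φR_n = 0.75 × 450 × 1442 = 486.7 kN.
Tension yield (gross): A_g = 151×14 = 2114 mm². φR_n = 0.90 × 350 × 2114 = 665.9 kN.
Governing: min(1051.8, 1236.1, 486.7, 665.9) = 486.7 kN → net-section rupture.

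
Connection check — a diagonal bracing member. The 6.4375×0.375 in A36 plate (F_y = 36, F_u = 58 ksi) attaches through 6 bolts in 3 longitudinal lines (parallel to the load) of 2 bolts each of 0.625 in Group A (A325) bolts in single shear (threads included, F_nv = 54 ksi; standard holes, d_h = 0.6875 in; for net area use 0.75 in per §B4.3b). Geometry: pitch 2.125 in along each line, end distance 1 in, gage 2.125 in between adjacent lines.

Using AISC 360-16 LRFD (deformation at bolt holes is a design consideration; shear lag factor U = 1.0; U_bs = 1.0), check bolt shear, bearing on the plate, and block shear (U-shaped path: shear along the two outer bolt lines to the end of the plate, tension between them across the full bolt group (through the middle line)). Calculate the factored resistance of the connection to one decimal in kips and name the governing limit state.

Bolt shear: A_b = π(0.625)²/4 = 0.3068 in². φR_n = 0.75 × 54 × 0.3068 × 6 × 1 = 74.6 kips.
Bearing (0.375 in plate, F_u = 58 ksi): end bolts L_c = 1 − 0.6875/2 = 0.65625, R_n = min(1.2×0.65625×0.375×58, 2.4×0.625×0.375×58) = 17.128 kips/bolt; interior L_c = 2.125 − 0.6875 = 1.4375, R_n = 32.625 kips/bolt. φR_n = 0.75 × (3×17.128 + 3×32.625) = 111.9 kips.
Block shear: shear path 2×[1+1×2.125] = 2×3.125 in, A_gv = 2.3438, A_nv = 2×(3.125 − 1.5×0.75)×0.375 = 1.5 in²; tension across gage: (4.25 − 2×0.75)×0.375 = 1.0313 in². R_n = min(0.6×58×1.5, 0.6×36×2.3438) + 1.0×58×1.0313 = min(52.2, 50.626) + 59.815 = 110.44 kips. φR_n = 0.75 × 110.44 = 82.8 kips.
Governing: min(74.6, 111.9, 82.8) = 74.6 kips → bolt shear.

74.6 kips (bolt shear governs)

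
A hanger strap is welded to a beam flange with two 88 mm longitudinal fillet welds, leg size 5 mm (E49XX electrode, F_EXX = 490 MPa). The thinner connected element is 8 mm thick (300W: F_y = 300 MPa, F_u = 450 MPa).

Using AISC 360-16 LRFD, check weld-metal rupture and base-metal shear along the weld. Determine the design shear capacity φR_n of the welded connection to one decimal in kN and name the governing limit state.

137.2 kN (weld metal governs)

Weld metal: throat = 0.707×5 = 3.535 mm, L = 2×88 = 176 mm. φR_n = 0.75 × 0.6 × 490 × 3.535 × 176 = 137.2 kN.
Base metal shear (8 mm plate): yield φR_n = 1.0×0.6×300×8×176 = 253.4 kN; rupture φR_n = 0.75×0.6×450×8×176 = 285.1 kN; take 253.4 kN (yield).
Governing: min(137.2, 253.4) = 137.2 kN → weld metal.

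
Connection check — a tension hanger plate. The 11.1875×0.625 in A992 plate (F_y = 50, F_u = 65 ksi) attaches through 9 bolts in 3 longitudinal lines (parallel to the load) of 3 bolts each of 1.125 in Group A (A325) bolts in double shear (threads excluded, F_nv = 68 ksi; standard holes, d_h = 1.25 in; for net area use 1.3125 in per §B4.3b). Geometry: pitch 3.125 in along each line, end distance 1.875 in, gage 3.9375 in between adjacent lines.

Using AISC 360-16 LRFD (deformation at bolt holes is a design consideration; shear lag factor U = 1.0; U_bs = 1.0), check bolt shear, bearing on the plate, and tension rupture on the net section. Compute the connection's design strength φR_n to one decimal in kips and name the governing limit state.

Bolt shear: A_b = π(1.125)²/4 = 0.99402 in². φR_n = 0.75 × 68 × 0.99402 × 9 × 2 = 912.5 kips.
Bearing (0.625 in plate, F_u = 65 ksi): end bolts L_c = 1.875 − 1.25/2 = 1.25, R_n = min(1.2×1.25×0.625×65, 2.4×1.125×0.625×65) = 60.938 kips/bolt; interior L_c = 3.125 − 1.25 = 1.875, R_n = 91.406 kips/bolt. φR_n = 0.75 × (3×60.938 + 6×91.406) = 548.4 kips.
Tension rupture (net): A_n = (11.1875 − 3×1.3125)×0.625 = 4.5313 in² (U = 1.0, A_e = A_n). φR_n = 0.75 × 65 × 4.5313 = 220.9 kips.
Governing: min(912.5, 548.4, 220.9) = 220.9 kips → net-section rupture.

220.9 kips (net-section rupture governs)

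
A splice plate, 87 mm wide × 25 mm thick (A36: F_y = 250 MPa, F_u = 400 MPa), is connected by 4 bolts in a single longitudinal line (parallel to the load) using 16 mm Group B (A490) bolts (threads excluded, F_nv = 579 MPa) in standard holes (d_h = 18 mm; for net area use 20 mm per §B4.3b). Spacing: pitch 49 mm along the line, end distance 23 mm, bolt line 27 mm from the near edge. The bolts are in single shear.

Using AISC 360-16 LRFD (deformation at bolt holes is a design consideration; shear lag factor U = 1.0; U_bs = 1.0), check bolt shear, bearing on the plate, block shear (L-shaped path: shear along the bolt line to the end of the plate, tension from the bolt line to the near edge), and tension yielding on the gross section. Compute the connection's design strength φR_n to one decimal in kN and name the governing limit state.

349.2 kN (bolt shear governs)

Bolt shear: A_b = π(16)²/4 = 201.06 mm². φR_n = 0.75 × 579 × 201.06 × 4 × 1 = 349.2 kN.
Bearing (25 mm plate, F_u = 400 MPa): end bolts L_c = 23 − 18/2 = 14, R_n = min(1.2×14×25×400, 2.4×16×25×400) = 168 kN/bolt; interior L_c = 49 − 18 = 31, R_n = 372 kN/bolt. φR_n = 0.75 × (1×168 + 3×372) = 963.0 kN.
Block shear: shear path 1×[23+3×49] = 1×170 mm, A_gv = 4250, A_nv = 1×(170 − 3.5×20)×25 = 2500 mm²; tension to near edge: (27 − 0.5×20)×25 = 425 mm². R_n = min(0.6×400×2500, 0.6×250×4250) + 1.0×400×425 = min(600, 637.5) + 170 = 770 kN. φR_n = 0.75 × 770 = 577.5 kN.
Tension yield (gross): A_g = 87×25 = 2175 mm². φR_n = 0.90 × 250 × 2175 = 489.4 kN.
Governing: min(349.2, 963.0, 577.5, 489.4) = 349.2 kN → bolt shear.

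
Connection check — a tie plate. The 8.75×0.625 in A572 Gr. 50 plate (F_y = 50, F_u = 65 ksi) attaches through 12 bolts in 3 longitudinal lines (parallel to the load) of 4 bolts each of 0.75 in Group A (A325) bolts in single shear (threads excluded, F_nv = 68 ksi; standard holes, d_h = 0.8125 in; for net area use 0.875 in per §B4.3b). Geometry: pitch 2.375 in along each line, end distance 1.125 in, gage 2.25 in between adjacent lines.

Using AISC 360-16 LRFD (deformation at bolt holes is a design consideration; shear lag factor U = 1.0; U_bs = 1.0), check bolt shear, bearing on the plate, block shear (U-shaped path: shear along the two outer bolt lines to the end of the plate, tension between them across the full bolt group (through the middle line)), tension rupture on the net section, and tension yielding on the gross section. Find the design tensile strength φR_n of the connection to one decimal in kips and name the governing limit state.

Bolt shear: A_b = π(0.75)²/4 = 0.44179 in². φR_n = 0.75 × 68 × 0.44179 × 12 × 1 = 270.4 kips.
Bearing (0.625 in plate, F_u = 65 ksi): end bolts L_c = 1.125 − 0.8125/2 = 0.71875, R_n = min(1.2×0.71875×0.625×65, 2.4×0.75×0.625×65) = 35.039 kips/bolt; interior L_c = 2.375 − 0.8125 = 1.5625, R_n = 73.125 kips/bolt. φR_n = 0.75 × (3×35.039 + 9×73.125) = 572.4 kips.
Block shear: shear path 2×[1.125+3×2.375] = 2×8.25 in, A_gv = 10.313, A_nv = 2×(8.25 − 3.5×0.875)×0.625 = 6.4844 in²; tension across gage: (4.5 − 2×0.875)×0.625 = 1.7188 in². R_n = min(0.6×65×6.4844, 0.6×50×10.313) + 1.0×65×1.7188 = min(252.89, 309.39) + 111.72 = 364.61 kips. φR_n = 0.75 × 364.61 = 273.5 kips.
Tension rupture (net): A_n = (8.75 − 3×0.875)×0.625 = 3.8281 in² (U = 1.0, A_e = A_n). φR_n = 0.75 × 65 × 3.8281 = 186.6 kips.
Tension yield (gross): A_g = 8.75×0.625 = 5.4688 in². φR_n = 0.90 × 50 × 5.4688 = 246.1 kips.
Governing: min(270.4, 572.4, 273.5, 186.6, 246.1) = 186.6 kips → net-section rupture.

186.6 kips (net-section rupture governs)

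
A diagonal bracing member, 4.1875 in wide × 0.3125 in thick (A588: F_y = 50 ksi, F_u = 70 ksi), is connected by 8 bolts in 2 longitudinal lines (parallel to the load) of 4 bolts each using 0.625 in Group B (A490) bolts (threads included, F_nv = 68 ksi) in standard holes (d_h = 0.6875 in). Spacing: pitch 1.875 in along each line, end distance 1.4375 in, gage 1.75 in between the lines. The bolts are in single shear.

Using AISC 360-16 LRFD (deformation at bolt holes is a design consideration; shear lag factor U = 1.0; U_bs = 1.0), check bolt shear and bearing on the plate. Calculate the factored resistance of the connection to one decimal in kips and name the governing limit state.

125.2 kips (bolt shear governs)

Bolt shear: A_b = π(0.625)²/4 = 0.3068 in². φR_n = 0.75 × 68 × 0.3068 × 8 × 1 = 125.2 kips.
Bearing (0.3125 in plate, F_u = 70 ksi): end bolts L_c = 1.4375 − 0.6875/2 = 1.09375, R_n = min(1.2×1.09375×0.3125×70, 2.4×0.625×0.3125×70) = 28.711 kips/bolt; interior L_c = 1.875 − 0.6875 = 1.1875, R_n = 31.172 kips/bolt. φR_n = 0.75 × (2×28.711 + 6×31.172) = 183.3 kips.
Governing: min(125.2, 183.3) = 125.2 kips → bolt shear.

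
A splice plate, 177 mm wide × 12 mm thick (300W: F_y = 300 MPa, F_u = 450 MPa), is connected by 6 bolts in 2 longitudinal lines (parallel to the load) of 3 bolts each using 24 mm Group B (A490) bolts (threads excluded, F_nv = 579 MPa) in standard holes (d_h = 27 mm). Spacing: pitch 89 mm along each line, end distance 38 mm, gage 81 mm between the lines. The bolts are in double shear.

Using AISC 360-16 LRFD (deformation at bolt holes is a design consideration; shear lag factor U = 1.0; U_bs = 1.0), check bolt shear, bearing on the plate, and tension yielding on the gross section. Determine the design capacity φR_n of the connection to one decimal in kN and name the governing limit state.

573.5 kN (gross-section yield governs)

Bolt shear: A_b = π(24)²/4 = 452.39 mm². φR_n = 0.75 × 579 × 452.39 × 6 × 2 = 2357.4 kN.
Bearing (12 mm plate, F_u = 450 MPa): end bolts L_c = 38 − 27/2 = 24.5, R_n = min(1.2×24.5×12×450, 2.4×24×12×450) = 158.76 kN/bolt; interior L_c = 89 − 27 = 62, R_n = 311.04 kN/bolt. φR_n = 0.75 × (2×158.76 + 4×311.04) = 1171.3 kN.
Tension yield (gross): A_g = 177×12 = 2124 mm². φR_n = 0.90 × 300 × 2124 = 573.5 kN.
Governing: min(2357.4, 1171.3, 573.5) = 573.5 kN → gross-section yield.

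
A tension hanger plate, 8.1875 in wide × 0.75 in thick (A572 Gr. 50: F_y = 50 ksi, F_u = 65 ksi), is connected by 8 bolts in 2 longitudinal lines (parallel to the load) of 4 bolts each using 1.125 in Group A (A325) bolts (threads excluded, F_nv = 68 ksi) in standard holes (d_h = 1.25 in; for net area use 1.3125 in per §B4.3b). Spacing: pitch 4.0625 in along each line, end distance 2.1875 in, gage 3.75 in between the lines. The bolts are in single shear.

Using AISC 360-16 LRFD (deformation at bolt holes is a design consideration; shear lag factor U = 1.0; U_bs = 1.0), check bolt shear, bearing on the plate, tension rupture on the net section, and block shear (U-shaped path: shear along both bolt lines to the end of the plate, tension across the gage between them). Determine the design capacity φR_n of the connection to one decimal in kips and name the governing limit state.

203.4 kips (net-section rupture governs)

Bolt shear: A_b = π(1.125)²/4 = 0.99402 in². φR_n = 0.75 × 68 × 0.99402 × 8 × 1 = 405.6 kips.
Bearing (0.75 in plate, F_u = 65 ksi): end bolts L_c = 2.1875 − 1.25/2 = 1.5625, R_n = min(1.2×1.5625×0.75×65, 2.4×1.125×0.75×65) = 91.406 kips/bolt; interior L_c = 4.0625 − 1.25 = 2.8125, R_n = 131.63 kips/bolt. φR_n = 0.75 × (2×91.406 + 6×131.63) = 729.4 kips.
Tension rupture (net): A_n = (8.1875 − 2×1.3125)×0.75 = 4.1719 in² (U = 1.0, A_e = A_n). φR_n = 0.75 × 65 × 4.1719 = 203.4 kips.
Block shear: shear path 2×[2.1875+3×4.0625] = 2×14.375 in, A_gv = 21.563, A_nv = 2×(14.375 − 3.5×1.3125)×0.75 = 14.672 in²; tension across gage: (3.75 − 1×1.3125)×0.75 = 1.8281 in². R_n = min(0.6×65×14.672, 0.6×50×21.563) + 1.0×65×1.8281 = min(572.21, 646.89) + 118.83 = 691.04 kips. φR_n = 0.75 × 691.04 = 518.3 kips.
Governing: min(405.6, 729.4, 203.4, 518.3) = 203.4 kips → net-section rupture.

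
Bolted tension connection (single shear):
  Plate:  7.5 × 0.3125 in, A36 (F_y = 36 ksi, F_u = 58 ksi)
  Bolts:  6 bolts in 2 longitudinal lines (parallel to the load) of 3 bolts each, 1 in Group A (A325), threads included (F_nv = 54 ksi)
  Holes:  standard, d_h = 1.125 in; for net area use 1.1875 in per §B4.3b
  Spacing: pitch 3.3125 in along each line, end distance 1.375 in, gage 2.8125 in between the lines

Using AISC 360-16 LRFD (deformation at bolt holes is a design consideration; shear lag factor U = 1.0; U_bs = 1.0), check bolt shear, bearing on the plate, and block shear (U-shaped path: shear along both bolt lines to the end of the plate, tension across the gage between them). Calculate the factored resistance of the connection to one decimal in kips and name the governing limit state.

103.1 kips (block shear governs)

Bolt shear: A_b = π(1)²/4 = 0.7854 in². φR_n = 0.75 × 54 × 0.7854 × 6 × 1 = 190.9 kips.
Bearing (0.3125 in plate, F_u = 58 ksi): end bolts L_c = 1.375 − 1.125/2 = 0.8125, R_n = min(1.2×0.8125×0.3125×58, 2.4×1×0.3125×58) = 17.672 kips/bolt; interior L_c = 3.3125 − 1.125 = 2.1875, R_n = 43.5 kips/bolt. φR_n = 0.75 × (2×17.672 + 4×43.5) = 157.0 kips.
Block shear: shear path 2×[1.375+2×3.3125] = 2×8 in, A_gv = 5, A_nv = 2×(8 − 2.5×1.1875)×0.3125 = 3.1445 in²; tension across gage: (2.8125 − 1×1.1875)×0.3125 = 0.50781 in². R_n = min(0.6×58×3.1445, 0.6×36×5) + 1.0×58×0.50781 = min(109.43, 108) + 29.453 = 137.45 kips. φR_n = 0.75 × 137.45 = 103.1 kips.
Governing: min(190.9, 157.0, 103.1) = 103.1 kips → block shear.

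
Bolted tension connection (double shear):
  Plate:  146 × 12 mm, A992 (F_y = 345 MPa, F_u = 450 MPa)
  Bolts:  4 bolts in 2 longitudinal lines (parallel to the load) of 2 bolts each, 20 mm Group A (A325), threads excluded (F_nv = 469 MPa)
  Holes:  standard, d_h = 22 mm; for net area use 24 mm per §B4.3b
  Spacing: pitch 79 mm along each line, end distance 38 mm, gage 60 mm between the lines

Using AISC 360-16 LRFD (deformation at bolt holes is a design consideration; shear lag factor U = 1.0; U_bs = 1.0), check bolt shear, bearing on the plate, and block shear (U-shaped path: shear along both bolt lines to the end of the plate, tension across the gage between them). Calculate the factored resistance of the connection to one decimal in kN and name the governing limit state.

Bolt shear: A_b = π(20)²/4 = 314.16 mm². φR_n = 0.75 × 469 × 314.16 × 4 × 2 = 884.0 kN.
Bearing (12 mm plate, F_u = 450 MPa): end bolts L_c = 38 − 22/2 = 27, R_n = min(1.2×27×12×450, 2.4×20×12×450) = 174.96 kN/bolt; interior L_c = 79 − 22 = 57, R_n = 259.2 kN/bolt. φR_n = 0.75 × (2×174.96 + 2×259.2) = 651.2 kN.
Block shear: shear path 2×[38+1×79] = 2×117 mm, A_gv = 2808, A_nv = 2×(117 − 1.5×24)×12 = 1944 mm²; tension across gage: (60 − 1×24)×12 = 432 mm². R_n = min(0.6×450×1944, 0.6×345×2808) + 1.0×450×432 = min(524.88, 581.26) + 194.4 = 719.28 kN. φR_n = 0.75 × 719.28 = 539.5 kN.
Governing: min(884.0, 651.2, 539.5) = 539.5 kN → block shear.

539.5 kN (block shear governs)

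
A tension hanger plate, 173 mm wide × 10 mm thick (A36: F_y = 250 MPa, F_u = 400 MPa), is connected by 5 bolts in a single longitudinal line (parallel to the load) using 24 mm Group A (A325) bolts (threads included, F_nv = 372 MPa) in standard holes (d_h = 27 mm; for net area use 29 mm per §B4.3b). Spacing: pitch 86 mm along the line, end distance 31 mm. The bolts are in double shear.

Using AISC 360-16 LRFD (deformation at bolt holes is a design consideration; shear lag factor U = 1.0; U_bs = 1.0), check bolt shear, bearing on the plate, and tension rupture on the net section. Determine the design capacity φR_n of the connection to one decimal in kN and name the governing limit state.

Bolt shear: A_b = π(24)²/4 = 452.39 mm². φR_n = 0.75 × 372 × 452.39 × 5 × 2 = 1262.2 kN.
Bearing (10 mm plate, F_u = 400 MPa): end bolts L_c = 31 − 27/2 = 17.5, R_n = min(1.2×17.5×10×400, 2.4×24×10×400) = 84 kN/bolt; interior L_c = 86 − 27 = 59, R_n = 230.4 kN/bolt. φR_n = 0.75 × (1×84 + 4×230.4) = 754.2 kN.
Tension rupture (net): A_n = (173 − 1×29)×10 = 1440 mm² (U = 1.0, A_e = A_n). φR_n = 0.75 × 400 × 1440 = 432.0 kN.
Governing: min(1262.2, 754.2, 432.0) = 432.0 kN → net-section rupture.

432.0 kN (net-section rupture governs)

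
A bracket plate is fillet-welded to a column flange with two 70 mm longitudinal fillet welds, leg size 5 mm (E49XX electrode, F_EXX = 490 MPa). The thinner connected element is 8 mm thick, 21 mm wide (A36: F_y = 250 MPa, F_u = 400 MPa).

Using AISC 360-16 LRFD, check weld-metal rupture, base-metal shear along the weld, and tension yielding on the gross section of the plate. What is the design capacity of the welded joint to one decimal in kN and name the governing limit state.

Weld metal: throat = 0.707×5 = 3.535 mm, L = 2×70 = 140 mm. φR_n = 0.75 × 0.6 × 490 × 3.535 × 140 = 109.1 kN.
Base metal shear (8 mm plate): yield φR_n = 1.0×0.6×250×8×140 = 168.0 kN; rupture φR_n = 0.75×0.6×400×8×140 = 201.6 kN; take 168.0 kN (yield).
Tension yield (gross): A_g = 21×8 = 168 mm². φR_n = 0.90 × 250 × 168 = 37.8 kN.
Governing: min(109.1, 168.0, 37.8) = 37.8 kN → gross-section yield.

37.8 kN (gross-section yield governs)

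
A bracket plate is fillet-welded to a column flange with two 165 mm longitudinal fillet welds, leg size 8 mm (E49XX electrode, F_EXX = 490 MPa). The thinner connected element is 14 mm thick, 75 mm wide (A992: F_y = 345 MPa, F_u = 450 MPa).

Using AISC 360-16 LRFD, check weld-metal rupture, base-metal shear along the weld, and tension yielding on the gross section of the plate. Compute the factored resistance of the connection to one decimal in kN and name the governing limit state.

326.0 kN (gross-section yield governs)

Weld metal: throat = 0.707×8 = 5.656 mm, L = 2×165 = 330 mm. φR_n = 0.75 × 0.6 × 490 × 5.656 × 330 = 411.6 kN.
Base metal shear (14 mm plate): yield φR_n = 1.0×0.6×345×14×330 = 956.3 kN; rupture φR_n = 0.75×0.6×450×14×330 = 935.6 kN; take 935.6 kN (rupture).
Tension yield (gross): A_g = 75×14 = 1050 mm². φR_n = 0.90 × 345 × 1050 = 326.0 kN.
Governing: min(411.6, 935.6, 326.0) = 326.0 kN → gross-section yield.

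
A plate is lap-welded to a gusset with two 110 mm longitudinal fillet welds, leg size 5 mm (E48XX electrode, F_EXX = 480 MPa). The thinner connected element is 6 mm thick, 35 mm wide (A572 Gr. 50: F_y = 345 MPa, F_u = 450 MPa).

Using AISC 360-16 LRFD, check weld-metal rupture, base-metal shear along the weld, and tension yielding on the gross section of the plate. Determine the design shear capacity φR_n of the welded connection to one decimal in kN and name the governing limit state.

Weld metal: throat = 0.707×5 = 3.535 mm, L = 2×110 = 220 mm. φR_n = 0.75 × 0.6 × 480 × 3.535 × 220 = 168.0 kN.
Base metal shear (6 mm plate): yield φR_n = 1.0×0.6×345×6×220 = 273.2 kN; rupture φR_n = 0.75×0.6×450×6×220 = 267.3 kN; take 267.3 kN (rupture).
Tension yield (gross): A_g = 35×6 = 210 mm². φR_n = 0.90 × 345 × 210 = 65.2 kN.
Governing: min(168.0, 267.3, 65.2) = 65.2 kN → gross-section yield.

65.2 kN (gross-section yield governs)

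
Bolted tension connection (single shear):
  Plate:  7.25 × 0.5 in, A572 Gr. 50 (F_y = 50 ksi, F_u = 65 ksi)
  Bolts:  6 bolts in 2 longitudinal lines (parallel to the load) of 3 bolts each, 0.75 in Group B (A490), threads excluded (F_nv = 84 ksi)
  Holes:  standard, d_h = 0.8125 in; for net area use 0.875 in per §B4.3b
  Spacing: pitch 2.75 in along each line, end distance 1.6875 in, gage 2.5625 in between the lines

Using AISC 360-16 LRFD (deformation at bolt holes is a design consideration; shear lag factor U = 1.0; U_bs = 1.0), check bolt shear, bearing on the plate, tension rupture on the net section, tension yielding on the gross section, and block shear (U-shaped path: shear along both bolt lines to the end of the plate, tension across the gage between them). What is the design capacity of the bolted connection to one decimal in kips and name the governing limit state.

Bolt shear: A_b = π(0.75)²/4 = 0.44179 in². φR_n = 0.75 × 84 × 0.44179 × 6 × 1 = 167.0 kips.
Bearing (0.5 in plate, F_u = 65 ksi): end bolts L_c = 1.6875 − 0.8125/2 = 1.28125, R_n = min(1.2×1.28125×0.5×65, 2.4×0.75×0.5×65) = 49.969 kips/bolt; interior L_c = 2.75 − 0.8125 = 1.9375, R_n = 58.5 kips/bolt. φR_n = 0.75 × (2×49.969 + 4×58.5) = 250.5 kips.
Tension rupture (net): A_n = (7.25 − 2×0.875)×0.5 = 2.75 in² (U = 1.0, A_e = A_n). φR_n = 0.75 × 65 × 2.75 = 134.1 kips.
Tension yield (gross): A_g = 7.25×0.5 = 3.625 in². φR_n = 0.90 × 50 × 3.625 = 163.1 kips.
Block shear: shear path 2×[1.6875+2×2.75] = 2×7.1875 in, A_gv = 7.1875, A_nv = 2×(7.1875 − 2.5×0.875)×0.5 = 5 in²; tension across gage: (2.5625 − 1×0.875)×0.5 = 0.84375 in². R_n = min(0.6×65×5, 0.6×50×7.1875) + 1.0×65×0.84375 = min(195, 215.63) + 54.844 = 249.84 kips. φR_n = 0.75 × 249.84 = 187.4 kips.
Governing: min(167.0, 250.5, 134.1, 163.1, 187.4) = 134.1 kips → net-section rupture.

134.1 kips (net-section rupture governs)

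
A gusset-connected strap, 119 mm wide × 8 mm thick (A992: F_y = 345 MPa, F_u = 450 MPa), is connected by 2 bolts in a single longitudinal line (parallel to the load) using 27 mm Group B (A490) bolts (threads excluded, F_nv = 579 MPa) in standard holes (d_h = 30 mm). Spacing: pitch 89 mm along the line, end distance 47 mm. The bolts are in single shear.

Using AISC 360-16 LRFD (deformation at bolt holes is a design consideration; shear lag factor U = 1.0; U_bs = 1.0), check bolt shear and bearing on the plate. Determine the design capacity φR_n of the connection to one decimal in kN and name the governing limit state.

Bolt shear: A_b = π(27)²/4 = 572.56 mm². φR_n = 0.75 × 579 × 572.56 × 2 × 1 = 497.3 kN.
Bearing (8 mm plate, F_u = 450 MPa): end bolts L_c = 47 − 30/2 = 32, R_n = min(1.2×32×8×450, 2.4×27×8×450) = 138.24 kN/bolt; interior L_c = 89 − 30 = 59, R_n = 233.28 kN/bolt. φR_n = 0.75 × (1×138.24 + 1×233.28) = 278.6 kN.
Governing: min(497.3, 278.6) = 278.6 kN → bearing.

278.6 kN (bearing governs)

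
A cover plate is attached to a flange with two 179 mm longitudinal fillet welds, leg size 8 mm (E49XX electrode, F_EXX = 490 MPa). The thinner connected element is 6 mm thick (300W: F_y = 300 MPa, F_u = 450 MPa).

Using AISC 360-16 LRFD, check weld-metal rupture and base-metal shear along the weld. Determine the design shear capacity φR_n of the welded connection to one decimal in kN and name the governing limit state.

Weld metal: throat = 0.707×8 = 5.656 mm, L = 2×179 = 358 mm. φR_n = 0.75 × 0.6 × 490 × 5.656 × 358 = 446.5 kN.
Base metal shear (6 mm plate): yield φR_n = 1.0×0.6×300×6×358 = 386.6 kN; rupture φR_n = 0.75×0.6×450×6×358 = 435.0 kN; take 386.6 kN (yield).
Governing: min(446.5, 386.6) = 386.6 kN → base-metal shear.

386.6 kN (base-metal shear governs)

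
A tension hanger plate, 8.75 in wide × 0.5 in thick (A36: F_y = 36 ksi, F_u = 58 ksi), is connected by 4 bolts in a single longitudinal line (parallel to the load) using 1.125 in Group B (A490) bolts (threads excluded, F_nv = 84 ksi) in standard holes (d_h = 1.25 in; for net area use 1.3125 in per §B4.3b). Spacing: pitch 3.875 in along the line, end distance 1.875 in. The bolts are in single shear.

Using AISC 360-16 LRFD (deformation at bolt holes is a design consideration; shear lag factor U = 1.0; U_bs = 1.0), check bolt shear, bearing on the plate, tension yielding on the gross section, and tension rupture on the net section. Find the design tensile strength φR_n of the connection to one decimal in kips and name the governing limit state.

Bolt shear: A_b = π(1.125)²/4 = 0.99402 in². φR_n = 0.75 × 84 × 0.99402 × 4 × 1 = 250.5 kips.
Bearing (0.5 in plate, F_u = 58 ksi): end bolts L_c = 1.875 − 1.25/2 = 1.25, R_n = min(1.2×1.25×0.5×58, 2.4×1.125×0.5×58) = 43.5 kips/bolt; interior L_c = 3.875 − 1.25 = 2.625, R_n = 78.3 kips/bolt. φR_n = 0.75 × (1×43.5 + 3×78.3) = 208.8 kips.
Tension yield (gross): A_g = 8.75×0.5 = 4.375 in². φR_n = 0.90 × 36 × 4.375 = 141.8 kips.
Tension rupture (net): A_n = (8.75 − 1×1.3125)×0.5 = 3.7188 in² (U = 1.0, A_e = A_n). φR_n = 0.75 × 58 × 3.7188 = 161.8 kips.
Governing: min(250.5, 208.8, 141.8, 161.8) = 141.8 kips → gross-section yield.

141.8 kips (gross-section yield governs)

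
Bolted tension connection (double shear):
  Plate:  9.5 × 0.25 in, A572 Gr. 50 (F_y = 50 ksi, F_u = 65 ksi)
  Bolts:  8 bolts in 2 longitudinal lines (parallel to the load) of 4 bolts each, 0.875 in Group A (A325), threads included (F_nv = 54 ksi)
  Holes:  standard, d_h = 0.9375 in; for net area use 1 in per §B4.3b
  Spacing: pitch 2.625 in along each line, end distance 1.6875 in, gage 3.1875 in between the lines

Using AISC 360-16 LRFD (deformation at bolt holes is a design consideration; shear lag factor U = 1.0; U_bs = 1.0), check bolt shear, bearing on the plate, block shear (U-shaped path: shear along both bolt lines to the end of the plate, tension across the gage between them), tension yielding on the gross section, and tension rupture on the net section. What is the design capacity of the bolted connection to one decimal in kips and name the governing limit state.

Bolt shear: A_b = π(0.875)²/4 = 0.60132 in². φR_n = 0.75 × 54 × 0.60132 × 8 × 2 = 389.7 kips.
Bearing (0.25 in plate, F_u = 65 ksi): end bolts L_c = 1.6875 − 0.9375/2 = 1.21875, R_n = min(1.2×1.21875×0.25×65, 2.4×0.875×0.25×65) = 23.766 kips/bolt; interior L_c = 2.625 − 0.9375 = 1.6875, R_n = 32.906 kips/bolt. φR_n = 0.75 × (2×23.766 + 6×32.906) = 183.7 kips.
Block shear: shear path 2×[1.6875+3×2.625] = 2×9.5625 in, A_gv = 4.7813, A_nv = 2×(9.5625 − 3.5×1)×0.25 = 3.0313 in²; tension across gage: (3.1875 − 1×1)×0.25 = 0.54688 in². R_n = min(0.6×65×3.0313, 0.6×50×4.7813) + 1.0×65×0.54688 = min(118.22, 143.44) + 35.547 = 153.77 kips. φR_n = 0.75 × 153.77 = 115.3 kips.
Tension yield (gross): A_g = 9.5×0.25 = 2.375 in². φR_n = 0.90 × 50 × 2.375 = 106.9 kips.
Tension rupture (net): A_n = (9.5 − 2×1)×0.25 = 1.875 in² (U = 1.0, A_e = A_n). φR_n = 0.75 × 65 × 1.875 = 91.4 kips.
Governing: min(389.7, 183.7, 115.3, 106.9, 91.4) = 91.4 kips → net-section rupture.

91.4 kips (net-section rupture governs)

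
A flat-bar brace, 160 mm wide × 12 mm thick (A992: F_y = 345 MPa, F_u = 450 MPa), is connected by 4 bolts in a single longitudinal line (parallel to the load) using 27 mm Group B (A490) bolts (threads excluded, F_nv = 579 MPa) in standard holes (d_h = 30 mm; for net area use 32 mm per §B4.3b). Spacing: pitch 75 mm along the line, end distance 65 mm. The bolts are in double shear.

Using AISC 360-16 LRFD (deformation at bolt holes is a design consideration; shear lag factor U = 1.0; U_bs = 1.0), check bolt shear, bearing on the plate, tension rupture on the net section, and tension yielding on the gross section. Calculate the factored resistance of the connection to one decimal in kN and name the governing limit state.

518.4 kN (net-section rupture governs)

Bolt shear: A_b = π(27)²/4 = 572.56 mm². φR_n = 0.75 × 579 × 572.56 × 4 × 2 = 1989.1 kN.
Bearing (12 mm plate, F_u = 450 MPa): end bolts L_c = 65 − 30/2 = 50, R_n = min(1.2×50×12×450, 2.4×27×12×450) = 324 kN/bolt; interior L_c = 75 − 30 = 45, R_n = 291.6 kN/bolt. φR_n = 0.75 × (1×324 + 3×291.6) = 899.1 kN.
Tension rupture (net): A_n = (160 − 1×32)×12 = 1536 mm² (U = 1.0, A_e = A_n). φR_n = 0.75 × 450 × 1536 = 518.4 kN.
Tension yield (gross): A_g = 160×12 = 1920 mm². φR_n = 0.90 × 345 × 1920 = 596.2 kN.
Governing: min(1989.1, 899.1, 518.4, 596.2) = 518.4 kN → net-section rupture.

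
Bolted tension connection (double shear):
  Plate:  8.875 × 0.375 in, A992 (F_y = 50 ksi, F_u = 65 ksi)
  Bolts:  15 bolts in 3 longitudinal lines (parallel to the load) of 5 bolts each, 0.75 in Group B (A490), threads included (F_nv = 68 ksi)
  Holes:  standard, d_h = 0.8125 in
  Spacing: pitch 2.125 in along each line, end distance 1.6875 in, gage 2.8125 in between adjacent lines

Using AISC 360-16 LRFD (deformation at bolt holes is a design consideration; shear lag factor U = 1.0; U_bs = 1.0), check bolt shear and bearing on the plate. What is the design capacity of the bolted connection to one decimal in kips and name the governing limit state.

Bolt shear: A_b = π(0.75)²/4 = 0.44179 in². φR_n = 0.75 × 68 × 0.44179 × 15 × 2 = 675.9 kips.
Bearing (0.375 in plate, F_u = 65 ksi): end bolts L_c = 1.6875 − 0.8125/2 = 1.28125, R_n = min(1.2×1.28125×0.375×65, 2.4×0.75×0.375×65) = 37.477 kips/bolt; interior L_c = 2.125 − 0.8125 = 1.3125, R_n = 38.391 kips/bolt. φR_n = 0.75 × (3×37.477 + 12×38.391) = 429.8 kips.
Governing: min(675.9, 429.8) = 429.8 kips → bearing.

429.8 kips (bearing governs)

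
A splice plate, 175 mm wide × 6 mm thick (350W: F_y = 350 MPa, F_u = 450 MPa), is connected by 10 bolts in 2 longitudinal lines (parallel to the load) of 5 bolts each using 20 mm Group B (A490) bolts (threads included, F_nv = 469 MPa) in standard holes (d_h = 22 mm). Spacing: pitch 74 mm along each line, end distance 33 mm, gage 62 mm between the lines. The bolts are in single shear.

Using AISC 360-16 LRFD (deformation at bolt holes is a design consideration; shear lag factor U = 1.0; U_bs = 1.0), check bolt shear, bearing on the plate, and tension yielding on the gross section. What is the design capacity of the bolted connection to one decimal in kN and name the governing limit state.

330.8 kN (gross-section yield governs)

Bolt shear: A_b = π(20)²/4 = 314.16 mm². φR_n = 0.75 × 469 × 314.16 × 10 × 1 = 1105.1 kN.
Bearing (6 mm plate, F_u = 450 MPa): end bolts L_c = 33 − 22/2 = 22, R_n = min(1.2×22×6×450, 2.4×20×6×450) = 71.28 kN/bolt; interior L_c = 74 − 22 = 52, R_n = 129.6 kN/bolt. φR_n = 0.75 × (2×71.28 + 8×129.6) = 884.5 kN.
Tension yield (gross): A_g = 175×6 = 1050 mm². φR_n = 0.90 × 350 × 1050 = 330.8 kN.
Governing: min(1105.1, 884.5, 330.8) = 330.8 kN → gross-section yield.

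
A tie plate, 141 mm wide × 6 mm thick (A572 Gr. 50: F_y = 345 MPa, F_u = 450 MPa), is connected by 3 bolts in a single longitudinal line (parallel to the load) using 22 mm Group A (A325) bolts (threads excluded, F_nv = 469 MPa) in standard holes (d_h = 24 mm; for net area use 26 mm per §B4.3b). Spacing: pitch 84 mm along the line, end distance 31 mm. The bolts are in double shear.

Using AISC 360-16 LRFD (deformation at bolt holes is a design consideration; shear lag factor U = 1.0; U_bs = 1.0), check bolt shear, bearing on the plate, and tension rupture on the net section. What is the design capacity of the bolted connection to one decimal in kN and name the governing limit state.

232.9 kN (net-section rupture governs)

Bolt shear: A_b = π(22)²/4 = 380.13 mm². φR_n = 0.75 × 469 × 380.13 × 3 × 2 = 802.3 kN.
Bearing (6 mm plate, F_u = 450 MPa): end bolts L_c = 31 − 24/2 = 19, R_n = min(1.2×19×6×450, 2.4×22×6×450) = 61.56 kN/bolt; interior L_c = 84 − 24 = 60, R_n = 142.56 kN/bolt. φR_n = 0.75 × (1×61.56 + 2×142.56) = 260.0 kN.
Tension rupture (net): A_n = (141 − 1×26)×6 = 690 mm² (U = 1.0, A_e = A_n). φR_n = 0.75 × 450 × 690 = 232.9 kN.
Governing: min(802.3, 260.0, 232.9) = 232.9 kN → net-section rupture.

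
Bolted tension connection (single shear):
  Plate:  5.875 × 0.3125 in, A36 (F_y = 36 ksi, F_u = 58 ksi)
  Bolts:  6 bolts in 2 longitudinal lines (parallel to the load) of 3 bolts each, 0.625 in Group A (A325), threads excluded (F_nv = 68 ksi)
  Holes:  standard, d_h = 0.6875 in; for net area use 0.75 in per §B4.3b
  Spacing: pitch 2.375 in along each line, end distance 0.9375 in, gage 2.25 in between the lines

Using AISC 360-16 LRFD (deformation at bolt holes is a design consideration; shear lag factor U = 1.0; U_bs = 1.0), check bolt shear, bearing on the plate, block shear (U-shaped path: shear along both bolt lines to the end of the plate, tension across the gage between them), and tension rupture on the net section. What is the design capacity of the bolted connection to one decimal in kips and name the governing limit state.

Bolt shear: A_b = π(0.625)²/4 = 0.3068 in². φR_n = 0.75 × 68 × 0.3068 × 6 × 1 = 93.9 kips.
Bearing (0.3125 in plate, F_u = 58 ksi): end bolts L_c = 0.9375 − 0.6875/2 = 0.59375, R_n = min(1.2×0.59375×0.3125×58, 2.4×0.625×0.3125×58) = 12.914 kips/bolt; interior L_c = 2.375 − 0.6875 = 1.6875, R_n = 27.188 kips/bolt. φR_n = 0.75 × (2×12.914 + 4×27.188) = 100.9 kips.
Block shear: shear path 2×[0.9375+2×2.375] = 2×5.6875 in, A_gv = 3.5547, A_nv = 2×(5.6875 − 2.5×0.75)×0.3125 = 2.3828 in²; tension across gage: (2.25 − 1×0.75)×0.3125 = 0.46875 in². R_n = min(0.6×58×2.3828, 0.6×36×3.5547) + 1.0×58×0.46875 = min(82.921, 76.782) + 27.188 = 103.97 kips. φR_n = 0.75 × 103.97 = 78.0 kips.
Tension rupture (net): A_n = (5.875 − 2×0.75)×0.3125 = 1.3672 in² (U = 1.0, A_e = A_n). φR_n = 0.75 × 58 × 1.3672 = 59.5 kips.
Governing: min(93.9, 100.9, 78.0, 59.5) = 59.5 kips → net-section rupture.

59.5 kips (net-section rupture governs)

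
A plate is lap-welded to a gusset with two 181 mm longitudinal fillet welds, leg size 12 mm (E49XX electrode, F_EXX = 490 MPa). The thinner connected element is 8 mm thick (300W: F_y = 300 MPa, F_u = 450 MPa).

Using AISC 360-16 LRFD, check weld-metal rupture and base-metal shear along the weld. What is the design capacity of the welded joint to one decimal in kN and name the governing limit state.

Weld metal: throat = 0.707×12 = 8.484 mm, L = 2×181 = 362 mm. φR_n = 0.75 × 0.6 × 490 × 8.484 × 362 = 677.2 kN.
Base metal shear (8 mm plate): yield φR_n = 1.0×0.6×300×8×362 = 521.3 kN; rupture φR_n = 0.75×0.6×450×8×362 = 586.4 kN; take 521.3 kN (yield).
Governing: min(677.2, 521.3) = 521.3 kN → base-metal shear.

521.3 kN (base-metal shear governs)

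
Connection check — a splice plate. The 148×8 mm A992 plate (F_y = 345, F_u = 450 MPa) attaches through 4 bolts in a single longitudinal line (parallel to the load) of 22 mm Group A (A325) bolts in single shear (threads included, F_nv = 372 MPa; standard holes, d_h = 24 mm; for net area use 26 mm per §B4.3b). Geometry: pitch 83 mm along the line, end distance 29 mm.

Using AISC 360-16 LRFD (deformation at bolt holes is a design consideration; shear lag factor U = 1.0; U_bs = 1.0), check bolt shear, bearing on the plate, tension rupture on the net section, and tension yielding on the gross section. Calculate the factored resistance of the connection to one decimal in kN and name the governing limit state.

329.4 kN (net-section rupture governs)

Bolt shear: A_b = π(22)²/4 = 380.13 mm². φR_n = 0.75 × 372 × 380.13 × 4 × 1 = 424.2 kN.
Bearing (8 mm plate, F_u = 450 MPa): end bolts L_c = 29 − 24/2 = 17, R_n = min(1.2×17×8×450, 2.4×22×8×450) = 73.44 kN/bolt; interior L_c = 83 − 24 = 59, R_n = 190.08 kN/bolt. φR_n = 0.75 × (1×73.44 + 3×190.08) = 482.8 kN.
Tension rupture (net): A_n = (148 − 1×26)×8 = 976 mm² (U = 1.0, A_e = A_n). φR_n = 0.75 × 450 × 976 = 329.4 kN.
Tension yield (gross): A_g = 148×8 = 1184 mm². φR_n = 0.90 × 345 × 1184 = 367.6 kN.
Governing: min(424.2, 482.8, 329.4, 367.6) = 329.4 kN → net-section rupture.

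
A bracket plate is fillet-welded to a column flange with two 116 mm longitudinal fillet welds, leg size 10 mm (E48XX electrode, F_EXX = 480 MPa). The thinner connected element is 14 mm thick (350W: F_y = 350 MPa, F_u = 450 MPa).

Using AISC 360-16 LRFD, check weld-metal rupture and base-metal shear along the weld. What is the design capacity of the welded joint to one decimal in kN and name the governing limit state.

Weld metal: throat = 0.707×10 = 7.07 mm, L = 2×116 = 232 mm. φR_n = 0.75 × 0.6 × 480 × 7.07 × 232 = 354.3 kN.
Base metal shear (14 mm plate): yield φR_n = 1.0×0.6×350×14×232 = 682.1 kN; rupture φR_n = 0.75×0.6×450×14×232 = 657.7 kN; take 657.7 kN (rupture).
Governing: min(354.3, 657.7) = 354.3 kN → weld metal.

354.3 kN (weld metal governs)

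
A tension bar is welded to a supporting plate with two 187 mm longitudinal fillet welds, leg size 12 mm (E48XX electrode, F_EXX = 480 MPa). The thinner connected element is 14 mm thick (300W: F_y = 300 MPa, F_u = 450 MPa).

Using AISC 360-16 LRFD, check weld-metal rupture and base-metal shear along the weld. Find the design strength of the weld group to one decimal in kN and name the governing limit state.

685.4 kN (weld metal governs)

Weld metal: throat = 0.707×12 = 8.484 mm, L = 2×187 = 374 mm. φR_n = 0.75 × 0.6 × 480 × 8.484 × 374 = 685.4 kN.
Base metal shear (14 mm plate): yield φR_n = 1.0×0.6×300×14×374 = 942.5 kN; rupture φR_n = 0.75×0.6×450×14×374 = 1060.3 kN; take 942.5 kN (yield).
Governing: min(685.4, 942.5) = 685.4 kN → weld metal.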